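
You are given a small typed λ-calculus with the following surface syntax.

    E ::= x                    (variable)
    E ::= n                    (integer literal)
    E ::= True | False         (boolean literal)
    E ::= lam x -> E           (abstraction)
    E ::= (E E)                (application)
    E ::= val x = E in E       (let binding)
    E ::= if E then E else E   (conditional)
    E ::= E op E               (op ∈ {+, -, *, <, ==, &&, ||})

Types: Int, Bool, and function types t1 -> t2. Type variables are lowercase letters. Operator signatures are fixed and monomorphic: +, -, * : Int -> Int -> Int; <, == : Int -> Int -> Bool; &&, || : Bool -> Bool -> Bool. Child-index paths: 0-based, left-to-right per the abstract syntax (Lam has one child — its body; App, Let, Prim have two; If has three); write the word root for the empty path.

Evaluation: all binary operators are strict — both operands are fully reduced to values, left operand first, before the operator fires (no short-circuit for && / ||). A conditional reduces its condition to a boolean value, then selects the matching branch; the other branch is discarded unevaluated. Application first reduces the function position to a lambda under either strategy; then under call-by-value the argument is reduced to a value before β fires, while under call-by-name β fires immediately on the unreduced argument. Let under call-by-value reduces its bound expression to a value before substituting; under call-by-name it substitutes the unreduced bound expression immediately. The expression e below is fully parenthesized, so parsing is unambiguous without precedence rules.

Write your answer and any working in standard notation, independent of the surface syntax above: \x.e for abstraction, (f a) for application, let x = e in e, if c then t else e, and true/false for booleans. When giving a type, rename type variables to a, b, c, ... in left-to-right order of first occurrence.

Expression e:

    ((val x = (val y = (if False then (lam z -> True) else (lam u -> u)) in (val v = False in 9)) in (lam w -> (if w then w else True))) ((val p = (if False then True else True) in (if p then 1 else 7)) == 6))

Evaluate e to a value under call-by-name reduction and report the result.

Answer: true

Derivation:
step 0: ((let x = (let y = (if false then (\z.true) else (\u.u)) in (let v = false in 9)) in (\w.(if w then w else true))) ((let p = (if false then true else true) in (if p then 1 else 7)) == 6))
step 1: [let@0] ((\w.(if w then w else true)) ((let p = (if false then true else true) in (if p then 1 else 7)) == 6))
step 2: [beta@root] (if ((let p = (if false then true else true) in (if p then 1 else 7)) == 6) then ((let p = (if false then true else true) in (if p then 1 else 7)) == 6) else true)
step 3: [let@0.0] (if ((if (if false then true else true) then 1 else 7) == 6) then ((let p = (if false then true else true) in (if p then 1 else 7)) == 6) else true)
step 4: [if@0.0.0] (if ((if true then 1 else 7) == 6) then ((let p = (if false then true else true) in (if p then 1 else 7)) == 6) else true)
step 5: [if@0.0] (if (1 == 6) then ((let p = (if false then true else true) in (if p then 1 else 7)) == 6) else true)
step 6: [delta@0] (if false then ((let p = (if false then true else true) in (if p then 1 else 7)) == 6) else true)
step 7: [if@root] true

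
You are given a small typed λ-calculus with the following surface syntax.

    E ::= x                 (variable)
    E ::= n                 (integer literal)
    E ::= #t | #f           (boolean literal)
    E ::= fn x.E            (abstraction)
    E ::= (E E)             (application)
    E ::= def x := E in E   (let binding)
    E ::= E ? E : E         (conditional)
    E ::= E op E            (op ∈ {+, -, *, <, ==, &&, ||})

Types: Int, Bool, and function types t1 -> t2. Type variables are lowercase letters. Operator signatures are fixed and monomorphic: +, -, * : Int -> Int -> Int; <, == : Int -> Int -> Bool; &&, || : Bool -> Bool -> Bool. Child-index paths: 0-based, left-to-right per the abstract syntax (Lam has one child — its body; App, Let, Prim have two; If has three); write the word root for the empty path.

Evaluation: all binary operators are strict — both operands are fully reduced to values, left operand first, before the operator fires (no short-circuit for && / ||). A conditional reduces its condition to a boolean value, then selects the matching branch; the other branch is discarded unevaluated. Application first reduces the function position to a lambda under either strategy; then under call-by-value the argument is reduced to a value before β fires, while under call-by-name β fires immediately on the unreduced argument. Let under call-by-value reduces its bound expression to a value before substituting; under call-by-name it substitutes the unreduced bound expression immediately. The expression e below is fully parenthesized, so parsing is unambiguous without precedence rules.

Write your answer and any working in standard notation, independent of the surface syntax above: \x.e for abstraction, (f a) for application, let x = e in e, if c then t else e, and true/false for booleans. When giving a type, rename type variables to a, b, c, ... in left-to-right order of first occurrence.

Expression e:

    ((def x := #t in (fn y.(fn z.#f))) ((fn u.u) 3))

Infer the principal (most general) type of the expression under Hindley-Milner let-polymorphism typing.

Trace:
let x : Bool
\z._ : b -> Bool
\y._ : a -> b -> Bool
u : c
\u._ : c -> c
  unify c -> c ~ Int -> d
  unify c ~ Int
  unify Int ~ d
_ _ : Int
  unify a -> b -> Bool ~ Int -> e
  unify a ~ Int
  unify b -> Bool ~ e
_ _ : b -> Bool

Answer: a -> Bool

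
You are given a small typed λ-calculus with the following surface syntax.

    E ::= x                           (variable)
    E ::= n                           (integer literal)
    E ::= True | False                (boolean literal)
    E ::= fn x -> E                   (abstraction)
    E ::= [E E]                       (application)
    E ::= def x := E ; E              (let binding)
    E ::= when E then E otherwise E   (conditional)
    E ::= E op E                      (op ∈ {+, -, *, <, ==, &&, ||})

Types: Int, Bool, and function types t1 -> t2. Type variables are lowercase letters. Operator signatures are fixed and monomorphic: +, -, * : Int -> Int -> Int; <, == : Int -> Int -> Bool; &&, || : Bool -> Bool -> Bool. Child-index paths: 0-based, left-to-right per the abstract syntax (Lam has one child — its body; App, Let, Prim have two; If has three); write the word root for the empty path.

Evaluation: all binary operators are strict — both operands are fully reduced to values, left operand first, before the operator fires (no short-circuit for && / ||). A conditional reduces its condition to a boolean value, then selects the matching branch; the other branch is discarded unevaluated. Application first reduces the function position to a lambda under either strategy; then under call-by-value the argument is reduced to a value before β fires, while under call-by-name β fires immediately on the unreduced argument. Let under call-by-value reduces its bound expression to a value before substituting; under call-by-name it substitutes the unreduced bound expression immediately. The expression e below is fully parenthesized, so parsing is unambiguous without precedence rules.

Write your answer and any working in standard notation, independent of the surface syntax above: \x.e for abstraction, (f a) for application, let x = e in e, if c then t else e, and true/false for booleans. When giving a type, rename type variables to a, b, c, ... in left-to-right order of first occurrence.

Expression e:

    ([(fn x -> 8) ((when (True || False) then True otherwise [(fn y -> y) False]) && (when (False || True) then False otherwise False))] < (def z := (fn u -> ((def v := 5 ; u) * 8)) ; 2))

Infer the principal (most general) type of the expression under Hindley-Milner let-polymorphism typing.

Answer: Bool

Trace:
\x._ : a -> Int
  unify Bool ~ Bool
  unify Bool ~ Bool
  unify Bool ~ Bool
y : b
\y._ : b -> b
  unify b -> b ~ Bool -> c
  unify b ~ Bool
  unify Bool ~ c
_ _ : Bool
  unify Bool ~ Bool
  unify Bool ~ Bool
  unify Bool ~ Bool
  unify Bool ~ Bool
  unify Bool ~ Bool
  unify Bool ~ Bool
  unify Bool ~ Bool
  unify a -> Int ~ Bool -> d
  unify a ~ Bool
  unify Int ~ d
_ _ : Int
  unify Int ~ Int
let v : Int
u : e
  unify e ~ Int
  unify Int ~ Int
\u._ : Int -> Int
let z : Int -> Int
  unify Int ~ Int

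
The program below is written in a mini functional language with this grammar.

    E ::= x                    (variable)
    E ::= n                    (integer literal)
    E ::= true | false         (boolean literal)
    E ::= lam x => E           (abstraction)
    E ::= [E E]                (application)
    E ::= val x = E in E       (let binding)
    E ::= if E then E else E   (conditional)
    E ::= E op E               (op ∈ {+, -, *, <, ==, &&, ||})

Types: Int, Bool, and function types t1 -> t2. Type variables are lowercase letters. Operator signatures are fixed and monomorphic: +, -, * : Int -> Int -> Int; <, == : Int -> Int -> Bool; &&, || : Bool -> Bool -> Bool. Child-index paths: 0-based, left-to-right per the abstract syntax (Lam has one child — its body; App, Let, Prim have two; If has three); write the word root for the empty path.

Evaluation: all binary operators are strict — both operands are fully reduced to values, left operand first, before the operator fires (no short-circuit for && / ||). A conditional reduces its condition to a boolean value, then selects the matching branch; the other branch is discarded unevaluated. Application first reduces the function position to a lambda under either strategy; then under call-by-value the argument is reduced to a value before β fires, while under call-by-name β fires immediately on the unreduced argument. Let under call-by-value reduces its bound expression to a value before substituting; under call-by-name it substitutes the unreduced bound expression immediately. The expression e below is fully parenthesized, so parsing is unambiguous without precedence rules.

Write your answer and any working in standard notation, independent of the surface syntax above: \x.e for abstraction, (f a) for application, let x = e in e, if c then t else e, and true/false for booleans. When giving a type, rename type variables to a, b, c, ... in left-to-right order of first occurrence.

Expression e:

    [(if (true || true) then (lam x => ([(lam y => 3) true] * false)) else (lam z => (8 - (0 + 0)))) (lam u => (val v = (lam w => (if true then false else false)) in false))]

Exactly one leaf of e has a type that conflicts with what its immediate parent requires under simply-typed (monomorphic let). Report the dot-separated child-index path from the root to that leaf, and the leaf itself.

Trace:
  unify Bool ~ Bool
  unify Bool ~ Bool
  unify Bool ~ Bool
\y._ : b -> Int
  unify b -> Int ~ Bool -> c
  unify b ~ Bool
  unify Int ~ c
_ _ : Int
  unify Int ~ Int
  unify Bool ~ Int
  FAIL: mismatch Bool ~ Int

Answer: 0.1.0.1 : false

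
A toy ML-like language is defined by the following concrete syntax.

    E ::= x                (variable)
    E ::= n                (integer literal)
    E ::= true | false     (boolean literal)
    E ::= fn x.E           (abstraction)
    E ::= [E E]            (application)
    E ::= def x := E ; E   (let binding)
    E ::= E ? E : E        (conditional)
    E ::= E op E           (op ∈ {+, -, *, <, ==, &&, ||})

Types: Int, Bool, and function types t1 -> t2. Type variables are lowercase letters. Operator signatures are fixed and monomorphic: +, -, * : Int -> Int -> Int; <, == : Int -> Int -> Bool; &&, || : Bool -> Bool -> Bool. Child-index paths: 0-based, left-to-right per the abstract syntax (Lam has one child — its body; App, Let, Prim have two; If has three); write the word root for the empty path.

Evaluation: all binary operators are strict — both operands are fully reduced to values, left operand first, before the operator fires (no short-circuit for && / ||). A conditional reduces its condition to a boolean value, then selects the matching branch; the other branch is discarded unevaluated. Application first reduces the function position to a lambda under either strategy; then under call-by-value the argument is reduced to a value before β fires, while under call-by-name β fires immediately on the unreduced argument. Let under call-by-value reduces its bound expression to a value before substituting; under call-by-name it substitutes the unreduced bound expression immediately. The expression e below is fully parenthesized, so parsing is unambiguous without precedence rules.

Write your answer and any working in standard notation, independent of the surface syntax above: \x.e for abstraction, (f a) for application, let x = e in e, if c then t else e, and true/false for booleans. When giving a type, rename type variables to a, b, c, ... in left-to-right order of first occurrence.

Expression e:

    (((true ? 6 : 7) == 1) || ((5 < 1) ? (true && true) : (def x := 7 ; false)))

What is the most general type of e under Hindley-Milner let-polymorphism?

Working:
  unify Bool ~ Bool
  unify Int ~ Int
  unify Int ~ Int
  unify Int ~ Int
  unify Bool ~ Bool
  unify Int ~ Int
  unify Int ~ Int
  unify Bool ~ Bool
  unify Bool ~ Bool
  unify Bool ~ Bool
let x : Int
  unify Bool ~ Bool
  unify Bool ~ Bool

Answer: Bool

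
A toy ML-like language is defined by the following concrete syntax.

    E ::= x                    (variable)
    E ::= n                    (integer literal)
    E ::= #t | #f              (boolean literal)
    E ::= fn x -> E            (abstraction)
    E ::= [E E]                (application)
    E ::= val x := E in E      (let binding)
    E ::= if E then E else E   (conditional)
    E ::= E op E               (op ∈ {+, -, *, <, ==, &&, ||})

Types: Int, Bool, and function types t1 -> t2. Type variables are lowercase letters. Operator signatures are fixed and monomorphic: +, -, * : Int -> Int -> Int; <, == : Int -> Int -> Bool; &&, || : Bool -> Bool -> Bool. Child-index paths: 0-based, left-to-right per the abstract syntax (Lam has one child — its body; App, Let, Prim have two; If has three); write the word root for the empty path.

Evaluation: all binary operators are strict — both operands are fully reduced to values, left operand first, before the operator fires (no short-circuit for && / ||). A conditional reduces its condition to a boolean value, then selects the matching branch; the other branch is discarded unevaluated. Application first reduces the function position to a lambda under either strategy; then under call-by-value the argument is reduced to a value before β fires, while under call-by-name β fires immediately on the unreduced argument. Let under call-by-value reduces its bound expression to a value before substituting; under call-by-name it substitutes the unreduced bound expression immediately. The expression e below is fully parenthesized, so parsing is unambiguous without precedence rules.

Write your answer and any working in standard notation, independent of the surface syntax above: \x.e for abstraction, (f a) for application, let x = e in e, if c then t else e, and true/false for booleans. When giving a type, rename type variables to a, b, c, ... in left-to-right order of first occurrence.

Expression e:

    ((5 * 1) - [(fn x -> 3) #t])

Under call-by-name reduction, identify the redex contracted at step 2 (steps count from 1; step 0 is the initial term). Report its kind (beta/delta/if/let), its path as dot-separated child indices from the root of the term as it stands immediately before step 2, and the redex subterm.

Answer: beta at 1 : ((\x.3) true)

Trace:
step 0: ((5 * 1) - ((\x.3) true))
step 1: [delta@0] (5 - ((\x.3) true))
step 2: [beta@1] (5 - 3)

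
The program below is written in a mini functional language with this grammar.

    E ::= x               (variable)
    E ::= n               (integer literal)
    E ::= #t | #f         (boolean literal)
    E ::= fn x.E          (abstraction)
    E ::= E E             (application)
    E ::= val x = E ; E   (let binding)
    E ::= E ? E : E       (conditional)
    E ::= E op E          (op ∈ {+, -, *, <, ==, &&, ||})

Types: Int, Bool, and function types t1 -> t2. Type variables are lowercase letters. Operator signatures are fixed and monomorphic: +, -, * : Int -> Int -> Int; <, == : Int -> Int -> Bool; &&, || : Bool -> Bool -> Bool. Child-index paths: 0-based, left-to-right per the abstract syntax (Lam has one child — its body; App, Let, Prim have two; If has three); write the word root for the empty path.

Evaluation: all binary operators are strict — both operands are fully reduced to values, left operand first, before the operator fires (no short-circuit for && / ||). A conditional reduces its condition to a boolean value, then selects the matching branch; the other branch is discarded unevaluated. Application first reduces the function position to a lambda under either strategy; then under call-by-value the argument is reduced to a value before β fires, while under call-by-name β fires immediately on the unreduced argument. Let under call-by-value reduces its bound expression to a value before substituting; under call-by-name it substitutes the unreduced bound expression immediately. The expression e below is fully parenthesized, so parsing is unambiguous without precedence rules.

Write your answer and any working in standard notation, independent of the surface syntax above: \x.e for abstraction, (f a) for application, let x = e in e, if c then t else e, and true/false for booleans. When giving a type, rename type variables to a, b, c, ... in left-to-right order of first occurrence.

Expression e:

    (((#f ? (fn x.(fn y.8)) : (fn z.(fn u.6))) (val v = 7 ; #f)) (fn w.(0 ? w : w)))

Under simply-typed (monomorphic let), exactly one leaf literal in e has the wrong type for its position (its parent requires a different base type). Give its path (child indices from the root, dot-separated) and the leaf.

Derivation:
  unify Bool ~ Bool
\y._ : b -> Int
\x._ : a -> b -> Int
\u._ : d -> Int
\z._ : c -> d -> Int
  unify a -> b -> Int ~ c -> d -> Int
  unify a ~ c
  unify b -> Int ~ d -> Int
  unify b ~ d
  unify Int ~ Int
let v : Int
  unify c -> d -> Int ~ Bool -> e
  unify c ~ Bool
  unify d -> Int ~ e
_ _ : d -> Int
  unify Int ~ Bool
  FAIL: mismatch Int ~ Bool

Answer: 1.0.0 : 0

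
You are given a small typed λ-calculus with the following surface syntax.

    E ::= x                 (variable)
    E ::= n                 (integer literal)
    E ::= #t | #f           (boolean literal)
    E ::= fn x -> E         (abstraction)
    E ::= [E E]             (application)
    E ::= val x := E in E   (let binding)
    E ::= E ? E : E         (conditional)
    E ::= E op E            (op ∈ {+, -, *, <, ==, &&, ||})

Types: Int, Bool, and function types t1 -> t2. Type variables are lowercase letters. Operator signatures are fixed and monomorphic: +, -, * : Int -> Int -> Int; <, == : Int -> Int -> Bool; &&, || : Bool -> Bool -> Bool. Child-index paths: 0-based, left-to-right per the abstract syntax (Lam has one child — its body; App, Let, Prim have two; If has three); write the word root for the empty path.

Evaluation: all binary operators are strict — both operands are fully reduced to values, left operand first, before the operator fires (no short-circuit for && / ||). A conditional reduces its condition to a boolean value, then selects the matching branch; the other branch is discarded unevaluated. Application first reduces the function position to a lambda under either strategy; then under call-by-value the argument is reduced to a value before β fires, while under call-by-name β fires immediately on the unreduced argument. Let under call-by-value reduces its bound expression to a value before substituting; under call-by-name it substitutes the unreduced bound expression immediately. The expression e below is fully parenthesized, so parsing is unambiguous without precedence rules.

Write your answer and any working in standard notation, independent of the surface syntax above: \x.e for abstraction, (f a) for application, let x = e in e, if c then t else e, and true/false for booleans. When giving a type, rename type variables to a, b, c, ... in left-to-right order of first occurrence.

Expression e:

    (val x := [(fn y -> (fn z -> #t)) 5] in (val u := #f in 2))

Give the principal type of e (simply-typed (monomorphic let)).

Derivation:
\z._ : b -> Bool
\y._ : a -> b -> Bool
  unify a -> b -> Bool ~ Int -> c
  unify a ~ Int
  unify b -> Bool ~ c
_ _ : b -> Bool
let x : b -> Bool
let u : Bool

Answer: Int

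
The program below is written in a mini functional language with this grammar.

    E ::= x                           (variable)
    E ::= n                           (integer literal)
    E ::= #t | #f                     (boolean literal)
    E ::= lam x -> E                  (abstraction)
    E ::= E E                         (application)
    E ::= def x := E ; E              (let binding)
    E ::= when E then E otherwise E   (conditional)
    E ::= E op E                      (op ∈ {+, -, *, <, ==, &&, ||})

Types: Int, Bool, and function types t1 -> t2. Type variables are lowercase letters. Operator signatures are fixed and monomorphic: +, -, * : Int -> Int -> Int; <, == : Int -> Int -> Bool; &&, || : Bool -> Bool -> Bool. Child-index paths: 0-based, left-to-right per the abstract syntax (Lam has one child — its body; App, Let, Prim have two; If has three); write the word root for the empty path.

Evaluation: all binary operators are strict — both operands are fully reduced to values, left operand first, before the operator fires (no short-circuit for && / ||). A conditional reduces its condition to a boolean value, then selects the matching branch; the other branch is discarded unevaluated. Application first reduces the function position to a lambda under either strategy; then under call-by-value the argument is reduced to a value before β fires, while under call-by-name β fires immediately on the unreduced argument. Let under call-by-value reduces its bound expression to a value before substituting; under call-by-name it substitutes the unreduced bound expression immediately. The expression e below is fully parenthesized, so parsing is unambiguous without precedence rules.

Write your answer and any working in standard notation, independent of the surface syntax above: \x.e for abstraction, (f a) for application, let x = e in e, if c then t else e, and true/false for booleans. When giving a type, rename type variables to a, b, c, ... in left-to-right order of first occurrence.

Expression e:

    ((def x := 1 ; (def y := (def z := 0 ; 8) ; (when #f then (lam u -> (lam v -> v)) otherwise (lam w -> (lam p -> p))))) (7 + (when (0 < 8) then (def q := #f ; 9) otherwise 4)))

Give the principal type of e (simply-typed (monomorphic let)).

Answer: a -> a

Trace:
let x : Int
let z : Int
let y : Int
  unify Bool ~ Bool
v : b
\v._ : b -> b
\u._ : a -> b -> b
p : d
\p._ : d -> d
\w._ : c -> d -> d
  unify a -> b -> b ~ c -> d -> d
  unify a ~ c
  unify b -> b ~ d -> d
  unify b ~ d
  unify d ~ d
  unify Int ~ Int
  unify Int ~ Int
  unify Int ~ Int
  unify Bool ~ Bool
let q : Bool
  unify Int ~ Int
  unify Int ~ Int
  unify c -> d -> d ~ Int -> e
  unify c ~ Int
  unify d -> d ~ e
_ _ : d -> d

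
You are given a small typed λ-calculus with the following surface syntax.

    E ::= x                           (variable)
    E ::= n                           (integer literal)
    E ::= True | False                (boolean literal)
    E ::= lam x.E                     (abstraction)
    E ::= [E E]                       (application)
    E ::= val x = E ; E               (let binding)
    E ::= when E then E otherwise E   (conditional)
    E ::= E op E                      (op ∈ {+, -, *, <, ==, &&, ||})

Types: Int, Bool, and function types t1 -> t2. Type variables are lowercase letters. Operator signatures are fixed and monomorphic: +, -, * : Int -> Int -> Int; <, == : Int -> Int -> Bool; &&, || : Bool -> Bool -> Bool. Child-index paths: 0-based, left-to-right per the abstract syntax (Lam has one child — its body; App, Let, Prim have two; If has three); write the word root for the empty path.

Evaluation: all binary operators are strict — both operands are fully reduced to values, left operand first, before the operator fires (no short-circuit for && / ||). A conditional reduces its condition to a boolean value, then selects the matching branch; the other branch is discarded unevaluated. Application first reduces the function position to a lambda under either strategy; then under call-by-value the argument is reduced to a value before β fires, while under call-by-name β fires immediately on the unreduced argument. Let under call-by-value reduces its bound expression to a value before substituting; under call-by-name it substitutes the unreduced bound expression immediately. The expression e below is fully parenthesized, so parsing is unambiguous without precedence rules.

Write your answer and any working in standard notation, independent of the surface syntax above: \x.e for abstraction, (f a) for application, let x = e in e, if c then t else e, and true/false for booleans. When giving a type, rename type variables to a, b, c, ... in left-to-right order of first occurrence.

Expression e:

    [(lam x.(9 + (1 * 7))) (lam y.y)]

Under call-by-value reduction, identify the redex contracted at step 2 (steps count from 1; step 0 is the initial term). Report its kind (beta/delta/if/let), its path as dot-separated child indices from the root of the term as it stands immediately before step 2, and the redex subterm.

Trace:
step 0: ((\x.(9 + (1 * 7))) (\y.y))
step 1: [beta@root] (9 + (1 * 7))
step 2: [delta@1] (9 + 7)

Answer: delta at 1 : (1 * 7)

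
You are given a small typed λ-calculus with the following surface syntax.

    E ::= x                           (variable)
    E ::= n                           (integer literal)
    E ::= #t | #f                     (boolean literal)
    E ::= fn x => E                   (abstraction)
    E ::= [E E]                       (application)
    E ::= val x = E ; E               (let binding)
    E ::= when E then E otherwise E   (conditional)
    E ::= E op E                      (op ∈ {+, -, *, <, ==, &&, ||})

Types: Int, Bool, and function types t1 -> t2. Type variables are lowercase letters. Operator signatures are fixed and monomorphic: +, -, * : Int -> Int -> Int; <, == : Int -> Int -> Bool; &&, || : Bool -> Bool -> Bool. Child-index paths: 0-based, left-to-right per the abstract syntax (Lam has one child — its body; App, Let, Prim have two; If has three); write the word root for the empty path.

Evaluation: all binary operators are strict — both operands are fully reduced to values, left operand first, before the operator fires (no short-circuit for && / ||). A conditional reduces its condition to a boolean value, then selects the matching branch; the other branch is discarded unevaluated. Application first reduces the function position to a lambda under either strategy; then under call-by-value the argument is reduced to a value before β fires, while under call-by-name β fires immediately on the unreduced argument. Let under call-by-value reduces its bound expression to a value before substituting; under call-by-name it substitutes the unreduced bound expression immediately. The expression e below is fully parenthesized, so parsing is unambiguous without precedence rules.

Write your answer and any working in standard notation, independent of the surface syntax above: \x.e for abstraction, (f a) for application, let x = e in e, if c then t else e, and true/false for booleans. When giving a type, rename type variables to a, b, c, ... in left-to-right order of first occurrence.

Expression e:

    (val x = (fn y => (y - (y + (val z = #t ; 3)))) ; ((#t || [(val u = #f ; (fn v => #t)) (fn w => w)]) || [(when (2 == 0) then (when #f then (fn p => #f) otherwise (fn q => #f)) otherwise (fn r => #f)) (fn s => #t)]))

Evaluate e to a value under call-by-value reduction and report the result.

Derivation:
step 0: (let x = (\y.(y - (y + (let z = true in 3)))) in ((true || ((let u = false in (\v.true)) (\w.w))) || ((if (2 == 0) then (if false then (\p.false) else (\q.false)) else (\r.false)) (\s.true))))
step 1: [let@root] ((true || ((let u = false in (\v.true)) (\w.w))) || ((if (2 == 0) then (if false then (\p.false) else (\q.false)) else (\r.false)) (\s.true)))
step 2: [let@0.1.0] ((true || ((\v.true) (\w.w))) || ((if (2 == 0) then (if false then (\p.false) else (\q.false)) else (\r.false)) (\s.true)))
step 3: [beta@0.1] ((true || true) || ((if (2 == 0) then (if false then (\p.false) else (\q.false)) else (\r.false)) (\s.true)))
step 4: [delta@0] (true || ((if (2 == 0) then (if false then (\p.false) else (\q.false)) else (\r.false)) (\s.true)))
step 5: [delta@1.0.0] (true || ((if false then (if false then (\p.false) else (\q.false)) else (\r.false)) (\s.true)))
step 6: [if@1.0] (true || ((\r.false) (\s.true)))
step 7: [beta@1] (true || false)
step 8: [delta@root] true

Answer: true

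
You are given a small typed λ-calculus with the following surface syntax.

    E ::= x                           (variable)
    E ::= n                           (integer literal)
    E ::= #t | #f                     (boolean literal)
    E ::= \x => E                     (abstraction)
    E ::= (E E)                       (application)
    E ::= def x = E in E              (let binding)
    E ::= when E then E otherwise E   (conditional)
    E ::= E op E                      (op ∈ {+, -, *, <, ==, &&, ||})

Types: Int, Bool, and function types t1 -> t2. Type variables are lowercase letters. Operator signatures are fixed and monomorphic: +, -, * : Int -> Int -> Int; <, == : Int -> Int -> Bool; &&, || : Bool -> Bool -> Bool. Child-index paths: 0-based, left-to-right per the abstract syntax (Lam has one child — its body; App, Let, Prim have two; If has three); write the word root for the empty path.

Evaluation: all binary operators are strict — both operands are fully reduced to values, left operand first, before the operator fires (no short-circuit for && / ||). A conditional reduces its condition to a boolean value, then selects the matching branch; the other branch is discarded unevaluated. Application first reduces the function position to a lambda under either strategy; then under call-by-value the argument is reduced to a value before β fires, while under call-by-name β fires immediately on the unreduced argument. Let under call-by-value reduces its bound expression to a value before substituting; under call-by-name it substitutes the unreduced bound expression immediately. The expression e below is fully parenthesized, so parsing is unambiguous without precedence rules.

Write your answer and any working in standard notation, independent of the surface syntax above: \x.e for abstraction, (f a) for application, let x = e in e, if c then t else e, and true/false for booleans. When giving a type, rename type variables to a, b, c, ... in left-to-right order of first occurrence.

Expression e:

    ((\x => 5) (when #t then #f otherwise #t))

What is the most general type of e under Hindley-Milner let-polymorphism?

Working:
\x._ : a -> Int
  unify Bool ~ Bool
  unify Bool ~ Bool
  unify a -> Int ~ Bool -> b
  unify a ~ Bool
  unify Int ~ b
_ _ : Int

Answer: Int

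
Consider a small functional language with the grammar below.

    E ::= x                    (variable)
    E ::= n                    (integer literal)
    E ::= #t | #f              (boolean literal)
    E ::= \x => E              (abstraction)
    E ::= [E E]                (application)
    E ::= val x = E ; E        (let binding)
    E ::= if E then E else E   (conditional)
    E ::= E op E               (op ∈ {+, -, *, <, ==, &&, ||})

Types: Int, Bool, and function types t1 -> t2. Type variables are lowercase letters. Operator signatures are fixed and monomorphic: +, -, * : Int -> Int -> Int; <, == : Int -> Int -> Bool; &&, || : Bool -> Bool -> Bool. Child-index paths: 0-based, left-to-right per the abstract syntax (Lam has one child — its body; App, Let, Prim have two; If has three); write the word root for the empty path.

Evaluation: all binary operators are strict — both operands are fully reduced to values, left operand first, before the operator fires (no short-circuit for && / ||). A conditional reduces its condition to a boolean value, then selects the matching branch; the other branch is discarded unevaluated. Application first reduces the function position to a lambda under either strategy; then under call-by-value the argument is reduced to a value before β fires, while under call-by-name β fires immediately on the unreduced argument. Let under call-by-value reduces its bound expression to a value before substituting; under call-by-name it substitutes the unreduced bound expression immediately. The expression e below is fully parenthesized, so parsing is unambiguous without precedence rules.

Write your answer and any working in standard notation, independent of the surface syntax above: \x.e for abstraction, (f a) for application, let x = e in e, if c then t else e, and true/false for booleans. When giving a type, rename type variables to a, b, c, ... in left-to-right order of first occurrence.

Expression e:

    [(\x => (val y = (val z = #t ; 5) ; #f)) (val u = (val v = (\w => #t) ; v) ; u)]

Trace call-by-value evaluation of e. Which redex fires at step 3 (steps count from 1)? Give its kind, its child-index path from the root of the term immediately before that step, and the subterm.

Trace:
step 0: ((\x.(let y = (let z = true in 5) in false)) (let u = (let v = (\w.true) in v) in u))
step 1: [let@1.0] ((\x.(let y = (let z = true in 5) in false)) (let u = (\w.true) in u))
step 2: [let@1] ((\x.(let y = (let z = true in 5) in false)) (\w.true))
step 3: [beta@root] (let y = (let z = true in 5) in false)

Answer: beta at root : ((\x.(let y = (let z = true in 5) in false)) (\w.true))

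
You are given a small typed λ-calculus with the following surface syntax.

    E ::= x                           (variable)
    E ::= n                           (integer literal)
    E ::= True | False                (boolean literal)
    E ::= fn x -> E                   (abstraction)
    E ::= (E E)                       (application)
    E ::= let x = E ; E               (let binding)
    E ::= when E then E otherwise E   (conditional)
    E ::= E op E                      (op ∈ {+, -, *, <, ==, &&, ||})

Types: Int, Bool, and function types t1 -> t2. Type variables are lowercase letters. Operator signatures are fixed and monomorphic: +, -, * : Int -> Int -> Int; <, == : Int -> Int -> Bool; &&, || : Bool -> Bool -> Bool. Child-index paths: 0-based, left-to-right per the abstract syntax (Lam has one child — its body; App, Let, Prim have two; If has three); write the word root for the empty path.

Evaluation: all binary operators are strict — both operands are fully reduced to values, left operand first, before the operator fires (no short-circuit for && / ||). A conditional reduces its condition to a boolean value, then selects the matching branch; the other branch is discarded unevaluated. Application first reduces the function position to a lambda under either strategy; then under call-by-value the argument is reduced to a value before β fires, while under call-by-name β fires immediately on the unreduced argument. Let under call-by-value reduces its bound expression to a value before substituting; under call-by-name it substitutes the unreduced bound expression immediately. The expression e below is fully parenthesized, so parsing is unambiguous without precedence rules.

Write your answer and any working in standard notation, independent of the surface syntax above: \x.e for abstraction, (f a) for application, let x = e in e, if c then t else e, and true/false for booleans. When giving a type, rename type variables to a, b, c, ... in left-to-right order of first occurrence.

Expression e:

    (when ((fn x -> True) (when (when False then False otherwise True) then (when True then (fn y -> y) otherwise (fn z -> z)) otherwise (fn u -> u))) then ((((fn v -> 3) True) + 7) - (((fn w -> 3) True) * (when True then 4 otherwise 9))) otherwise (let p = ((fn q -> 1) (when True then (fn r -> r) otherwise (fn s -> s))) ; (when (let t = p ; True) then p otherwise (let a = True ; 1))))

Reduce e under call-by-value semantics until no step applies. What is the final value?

Derivation:
step 0: (if ((\x.true) (if (if false then false else true) then (if true then (\y.y) else (\z.z)) else (\u.u))) then ((((\v.3) true) + 7) - (((\w.3) true) * (if true then 4 else 9))) else (let p = ((\q.1) (if true then (\r.r) else (\s.s))) in (if (let t = p in true) then p else (let a = true in 1))))
step 1: [if@0.1.0] (if ((\x.true) (if true then (if true then (\y.y) else (\z.z)) else (\u.u))) then ((((\v.3) true) + 7) - (((\w.3) true) * (if true then 4 else 9))) else (let p = ((\q.1) (if true then (\r.r) else (\s.s))) in (if (let t = p in true) then p else (let a = true in 1))))
step 2: [if@0.1] (if ((\x.true) (if true then (\y.y) else (\z.z))) then ((((\v.3) true) + 7) - (((\w.3) true) * (if true then 4 else 9))) else (let p = ((\q.1) (if true then (\r.r) else (\s.s))) in (if (let t = p in true) then p else (let a = true in 1))))
step 3: [if@0.1] (if ((\x.true) (\y.y)) then ((((\v.3) true) + 7) - (((\w.3) true) * (if true then 4 else 9))) else (let p = ((\q.1) (if true then (\r.r) else (\s.s))) in (if (let t = p in true) then p else (let a = true in 1))))
step 4: [beta@0] (if true then ((((\v.3) true) + 7) - (((\w.3) true) * (if true then 4 else 9))) else (let p = ((\q.1) (if true then (\r.r) else (\s.s))) in (if (let t = p in true) then p else (let a = true in 1))))
step 5: [if@root] ((((\v.3) true) + 7) - (((\w.3) true) * (if true then 4 else 9)))
step 6: [beta@0.0] ((3 + 7) - (((\w.3) true) * (if true then 4 else 9)))
step 7: [delta@0] (10 - (((\w.3) true) * (if true then 4 else 9)))
step 8: [beta@1.0] (10 - (3 * (if true then 4 else 9)))
step 9: [if@1.1] (10 - (3 * 4))
step 10: [delta@1] (10 - 12)
step 11: [delta@root] -2

Answer: -2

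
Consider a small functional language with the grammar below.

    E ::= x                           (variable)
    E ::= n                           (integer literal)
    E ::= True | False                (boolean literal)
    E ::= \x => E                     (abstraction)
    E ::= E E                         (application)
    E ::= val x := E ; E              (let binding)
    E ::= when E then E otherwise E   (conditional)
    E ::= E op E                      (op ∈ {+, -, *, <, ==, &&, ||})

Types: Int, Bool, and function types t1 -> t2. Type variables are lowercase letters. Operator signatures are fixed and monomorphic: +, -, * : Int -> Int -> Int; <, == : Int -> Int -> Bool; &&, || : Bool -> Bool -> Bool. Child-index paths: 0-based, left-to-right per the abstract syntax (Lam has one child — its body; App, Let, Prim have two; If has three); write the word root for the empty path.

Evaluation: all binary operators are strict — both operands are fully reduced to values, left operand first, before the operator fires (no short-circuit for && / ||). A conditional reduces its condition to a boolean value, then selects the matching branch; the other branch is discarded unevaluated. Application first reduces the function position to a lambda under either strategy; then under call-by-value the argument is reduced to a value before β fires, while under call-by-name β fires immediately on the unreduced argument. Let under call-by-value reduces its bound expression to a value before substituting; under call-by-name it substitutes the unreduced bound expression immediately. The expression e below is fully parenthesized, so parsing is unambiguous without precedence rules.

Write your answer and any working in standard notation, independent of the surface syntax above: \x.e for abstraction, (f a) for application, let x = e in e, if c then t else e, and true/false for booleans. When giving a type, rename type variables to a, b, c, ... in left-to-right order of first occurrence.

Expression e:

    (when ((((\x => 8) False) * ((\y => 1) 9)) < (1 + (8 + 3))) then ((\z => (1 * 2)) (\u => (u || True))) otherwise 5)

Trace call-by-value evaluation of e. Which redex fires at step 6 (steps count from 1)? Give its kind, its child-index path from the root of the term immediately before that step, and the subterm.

Derivation:
step 0: (if ((((\x.8) false) * ((\y.1) 9)) < (1 + (8 + 3))) then ((\z.(1 * 2)) (\u.(u || true))) else 5)
step 1: [beta@0.0.0] (if ((8 * ((\y.1) 9)) < (1 + (8 + 3))) then ((\z.(1 * 2)) (\u.(u || true))) else 5)
step 2: [beta@0.0.1] (if ((8 * 1) < (1 + (8 + 3))) then ((\z.(1 * 2)) (\u.(u || true))) else 5)
step 3: [delta@0.0] (if (8 < (1 + (8 + 3))) then ((\z.(1 * 2)) (\u.(u || true))) else 5)
step 4: [delta@0.1.1] (if (8 < (1 + 11)) then ((\z.(1 * 2)) (\u.(u || true))) else 5)
step 5: [delta@0.1] (if (8 < 12) then ((\z.(1 * 2)) (\u.(u || true))) else 5)
step 6: [delta@0] (if true then ((\z.(1 * 2)) (\u.(u || true))) else 5)

Answer: delta at 0 : (8 < 12)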